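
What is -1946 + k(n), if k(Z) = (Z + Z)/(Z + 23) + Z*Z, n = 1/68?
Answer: -14082334947/7236560 ≈ -1946.0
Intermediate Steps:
n = 1/68 ≈ 0.014706
k(Z) = Z**2 + 2*Z/(23 + Z) (k(Z) = (2*Z)/(23 + Z) + Z**2 = 2*Z/(23 + Z) + Z**2 = Z**2 + 2*Z/(23 + Z))
-1946 + k(n) = -1946 + (2 + (1/68)**2 + 23*(1/68))/(68*(23 + 1/68)) = -1946 + (2 + 1/4624 + 23/68)/(68*(1565/68)) = -1946 + (1/68)*(68/1565)*(10813/4624) = -1946 + 10813/7236560 = -14082334947/7236560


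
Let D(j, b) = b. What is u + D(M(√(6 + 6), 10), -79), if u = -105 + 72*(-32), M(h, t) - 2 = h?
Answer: -2488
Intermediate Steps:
M(h, t) = 2 + h
u = -2409 (u = -105 - 2304 = -2409)
u + D(M(√(6 + 6), 10), -79) = -2409 - 79 = -2488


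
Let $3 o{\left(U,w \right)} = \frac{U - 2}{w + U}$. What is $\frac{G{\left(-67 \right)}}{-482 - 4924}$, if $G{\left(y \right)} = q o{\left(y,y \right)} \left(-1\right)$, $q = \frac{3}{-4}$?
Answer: $- \frac{23}{965872} \approx -2.3813 \cdot 10^{-5}$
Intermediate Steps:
$q = - \frac{3}{4}$ ($q = 3 \left(- \frac{1}{4}\right) = - \frac{3}{4} \approx -0.75$)
$o{\left(U,w \right)} = \frac{-2 + U}{3 \left(U + w\right)}$ ($o{\left(U,w \right)} = \frac{\left(U - 2\right) \frac{1}{w + U}}{3} = \frac{\left(-2 + U\right) \frac{1}{U + w}}{3} = \frac{\frac{1}{U + w} \left(-2 + U\right)}{3} = \frac{-2 + U}{3 \left(U + w\right)}$)
$G{\left(y \right)} = \frac{-2 + y}{8 y}$ ($G{\left(y \right)} = - \frac{3 \frac{-2 + y}{3 \left(y + y\right)}}{4} \left(-1\right) = - \frac{3 \frac{-2 + y}{3 \cdot 2 y}}{4} \left(-1\right) = - \frac{3 \frac{\frac{1}{2 y} \left(-2 + y\right)}{3}}{4} \left(-1\right) = - \frac{3 \frac{-2 + y}{6 y}}{4} \left(-1\right) = - \frac{-2 + y}{8 y} \left(-1\right) = \frac{-2 + y}{8 y}$)
$\frac{G{\left(-67 \right)}}{-482 - 4924} = \frac{\frac{1}{8} \frac{1}{-67} \left(-2 - 67\right)}{-482 - 4924} = \frac{\frac{1}{8} \left(- \frac{1}{67}\right) \left(-69\right)}{-482 - 4924} = \frac{69}{536 \left(-5406\right)} = \frac{69}{536} \left(- \frac{1}{5406}\right) = - \frac{23}{965872}$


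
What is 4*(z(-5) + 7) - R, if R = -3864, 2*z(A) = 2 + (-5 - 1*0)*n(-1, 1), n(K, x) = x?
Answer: 3886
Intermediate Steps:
z(A) = -3/2 (z(A) = (2 + (-5 - 1*0)*1)/2 = (2 + (-5 + 0)*1)/2 = (2 - 5*1)/2 = (2 - 5)/2 = (½)*(-3) = -3/2)
4*(z(-5) + 7) - R = 4*(-3/2 + 7) - 1*(-3864) = 4*(11/2) + 3864 = 22 + 3864 = 3886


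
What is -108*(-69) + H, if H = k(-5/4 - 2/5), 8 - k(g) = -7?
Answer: 7467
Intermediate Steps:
k(g) = 15 (k(g) = 8 - 1*(-7) = 8 + 7 = 15)
H = 15
-108*(-69) + H = -108*(-69) + 15 = 7452 + 15 = 7467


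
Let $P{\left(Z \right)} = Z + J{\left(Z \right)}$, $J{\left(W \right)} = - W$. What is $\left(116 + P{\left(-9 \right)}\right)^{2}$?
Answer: $13456$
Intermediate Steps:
$P{\left(Z \right)} = 0$ ($P{\left(Z \right)} = Z - Z = 0$)
$\left(116 + P{\left(-9 \right)}\right)^{2} = \left(116 + 0\right)^{2} = 116^{2} = 13456$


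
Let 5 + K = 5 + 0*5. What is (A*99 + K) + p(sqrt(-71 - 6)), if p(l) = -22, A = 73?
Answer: 7205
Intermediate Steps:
K = 0 (K = -5 + (5 + 0*5) = -5 + (5 + 0) = -5 + 5 = 0)
(A*99 + K) + p(sqrt(-71 - 6)) = (73*99 + 0) - 22 = (7227 + 0) - 22 = 7227 - 22 = 7205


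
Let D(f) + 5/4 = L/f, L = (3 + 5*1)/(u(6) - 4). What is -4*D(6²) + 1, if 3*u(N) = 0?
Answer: 56/9 ≈ 6.2222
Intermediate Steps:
u(N) = 0 (u(N) = (⅓)*0 = 0)
L = -2 (L = (3 + 5*1)/(0 - 4) = (3 + 5)/(-4) = 8*(-¼) = -2)
D(f) = -5/4 - 2/f
-4*D(6²) + 1 = -4*(-5/4 - 2/(6²)) + 1 = -4*(-5/4 - 2/36) + 1 = -4*(-5/4 - 2*1/36) + 1 = -4*(-5/4 - 1/18) + 1 = -4*(-47/36) + 1 = 47/9 + 1 = 56/9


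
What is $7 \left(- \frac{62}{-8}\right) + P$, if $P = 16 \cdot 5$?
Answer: $\frac{537}{4} \approx 134.25$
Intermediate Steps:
$P = 80$
$7 \left(- \frac{62}{-8}\right) + P = 7 \left(- \frac{62}{-8}\right) + 80 = 7 \left(\left(-62\right) \left(- \frac{1}{8}\right)\right) + 80 = 7 \cdot \frac{31}{4} + 80 = \frac{217}{4} + 80 = \frac{537}{4}$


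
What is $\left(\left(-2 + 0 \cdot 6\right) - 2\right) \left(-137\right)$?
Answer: $548$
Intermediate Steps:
$\left(\left(-2 + 0 \cdot 6\right) - 2\right) \left(-137\right) = \left(\left(-2 + 0\right) - 2\right) \left(-137\right) = \left(-2 - 2\right) \left(-137\right) = \left(-4\right) \left(-137\right) = 548$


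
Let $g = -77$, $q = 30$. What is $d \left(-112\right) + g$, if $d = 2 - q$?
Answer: $3059$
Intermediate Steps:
$d = -28$ ($d = 2 - 30 = -28$)
$d \left(-112\right) + g = \left(-28\right) \left(-112\right) - 77 = 3136 - 77 = 3059$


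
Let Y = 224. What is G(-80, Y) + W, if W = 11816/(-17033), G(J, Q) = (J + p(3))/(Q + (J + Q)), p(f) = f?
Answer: -5659829/6268144 ≈ -0.90295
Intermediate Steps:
G(J, Q) = (3 + J)/(J + 2*Q) (G(J, Q) = (J + 3)/(Q + (J + Q)) = (3 + J)/(J + 2*Q))
W = -11816/17033 (W = 11816*(-1/17033) = -11816/17033 ≈ -0.69371)
G(-80, Y) + W = (3 - 80)/(-80 + 2*224) - 11816/17033 = -77/(-80 + 448) - 11816/17033 = -77/368 - 11816/17033 = -5659829/6268144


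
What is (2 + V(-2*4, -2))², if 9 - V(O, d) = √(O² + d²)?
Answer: 189 - 44*√17 ≈ 7.5834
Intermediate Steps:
V(O, d) = 9 - √(O² + d²)
(2 + V(-2*4, -2))² = (2 + (9 - √((-2*4)² + (-2)²)))² = (2 + (9 - √((-8)² + 4)))² = (2 + (9 - √(64 + 4)))² = (2 + (9 - √68))² = (2 + (9 - 2*√17))² = (11 - 2*√17)²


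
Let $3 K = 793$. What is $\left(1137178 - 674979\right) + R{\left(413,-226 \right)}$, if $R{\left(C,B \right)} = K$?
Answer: $\frac{1387390}{3} \approx 4.6246 \cdot 10^{5}$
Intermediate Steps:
$K = \frac{793}{3}$ ($K = \frac{1}{3} \cdot 793 = \frac{793}{3} \approx 264.33$)
$R{\left(C,B \right)} = \frac{793}{3}$
$\left(1137178 - 674979\right) + R{\left(413,-226 \right)} = \left(1137178 - 674979\right) + \frac{793}{3} = 462199 + \frac{793}{3} = \frac{1387390}{3}$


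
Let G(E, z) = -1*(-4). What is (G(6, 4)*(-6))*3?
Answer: -72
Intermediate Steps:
G(E, z) = 4
(G(6, 4)*(-6))*3 = (4*(-6))*3 = -24*3 = -72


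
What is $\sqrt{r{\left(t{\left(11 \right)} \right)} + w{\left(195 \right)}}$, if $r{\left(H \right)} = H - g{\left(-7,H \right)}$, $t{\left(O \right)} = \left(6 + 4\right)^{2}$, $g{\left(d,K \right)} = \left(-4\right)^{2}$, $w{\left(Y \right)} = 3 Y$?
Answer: $\sqrt{669} \approx 25.865$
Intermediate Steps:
$g{\left(d,K \right)} = 16$
$t{\left(O \right)} = 100$ ($t{\left(O \right)} = 10^{2} = 100$)
$r{\left(H \right)} = -16 + H$ ($r{\left(H \right)} = H - 16 = -16 + H$)
$\sqrt{r{\left(t{\left(11 \right)} \right)} + w{\left(195 \right)}} = \sqrt{\left(-16 + 100\right) + 3 \cdot 195} = \sqrt{84 + 585} = \sqrt{669}$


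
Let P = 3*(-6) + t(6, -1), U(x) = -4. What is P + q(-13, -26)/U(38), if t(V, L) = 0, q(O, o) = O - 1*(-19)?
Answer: -39/2 ≈ -19.500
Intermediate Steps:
q(O, o) = 19 + O (q(O, o) = O + 19 = 19 + O)
P = -18 (P = 3*(-6) + 0 = -18 + 0 = -18)
P + q(-13, -26)/U(38) = -18 + (19 - 13)/(-4) = -18 + 6*(-¼) = -18 - 3/2 = -39/2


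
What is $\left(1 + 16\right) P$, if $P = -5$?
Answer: $-85$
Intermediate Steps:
$\left(1 + 16\right) P = \left(1 + 16\right) \left(-5\right) = 17 \left(-5\right) = -85$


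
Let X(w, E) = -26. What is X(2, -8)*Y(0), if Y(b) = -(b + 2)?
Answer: 52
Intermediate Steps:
Y(b) = -2 - b (Y(b) = -(2 + b) = -2 - b)
X(2, -8)*Y(0) = -26*(-2 - 1*0) = -26*(-2 + 0) = -26*(-2) = 52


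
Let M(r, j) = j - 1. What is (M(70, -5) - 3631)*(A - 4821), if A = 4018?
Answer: 2920511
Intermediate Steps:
M(r, j) = -1 + j
(M(70, -5) - 3631)*(A - 4821) = ((-1 - 5) - 3631)*(4018 - 4821) = (-6 - 3631)*(-803) = -3637*(-803) = 2920511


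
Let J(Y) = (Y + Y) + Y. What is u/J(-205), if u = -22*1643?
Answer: 36146/615 ≈ 58.774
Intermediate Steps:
J(Y) = 3*Y (J(Y) = 2*Y + Y = 3*Y)
u = -36146
u/J(-205) = -36146/(3*(-205)) = -36146/(-615) = -36146*(-1/615) = 36146/615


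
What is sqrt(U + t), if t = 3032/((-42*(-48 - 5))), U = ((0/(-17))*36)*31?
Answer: 2*sqrt(421827)/1113 ≈ 1.1671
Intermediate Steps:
U = 0 (U = ((0*(-1/17))*36)*31 = (0*36)*31 = 0*31 = 0)
t = 1516/1113 (t = 3032/((-42*(-53))) = 3032/2226 = 3032*(1/2226) = 1516/1113 ≈ 1.3621)
sqrt(U + t) = sqrt(0 + 1516/1113) = sqrt(1516/1113) = 2*sqrt(421827)/1113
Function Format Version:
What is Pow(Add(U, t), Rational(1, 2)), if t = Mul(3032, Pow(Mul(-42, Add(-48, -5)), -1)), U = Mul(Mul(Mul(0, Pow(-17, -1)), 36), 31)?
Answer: Mul(Rational(2, 1113), Pow(421827, Rational(1, 2))) ≈ 1.1671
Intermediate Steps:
U = 0 (U = Mul(Mul(Mul(0, Rational(-1, 17)), 36), 31) = Mul(Mul(0, 36), 31) = Mul(0, 31) = 0)
t = Rational(1516, 1113) (t = Mul(3032, Pow(Mul(-42, -53), -1)) = Mul(3032, Pow(2226, -1)) = Mul(3032, Rational(1, 2226)) = Rational(1516, 1113) ≈ 1.3621)
Pow(Add(U, t), Rational(1, 2)) = Pow(Add(0, Rational(1516, 1113)), Rational(1, 2)) = Pow(Rational(1516, 1113), Rational(1, 2)) = Mul(Rational(2, 1113), Pow(421827, Rational(1, 2)))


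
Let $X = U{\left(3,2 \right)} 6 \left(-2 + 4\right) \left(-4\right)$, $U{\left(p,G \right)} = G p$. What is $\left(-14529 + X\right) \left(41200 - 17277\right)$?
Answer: $-354467091$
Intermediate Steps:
$X = -288$ ($X = 2 \cdot 3 \cdot 6 \left(-2 + 4\right) \left(-4\right) = 6 \cdot 6 \cdot 2 \left(-4\right) = 6 \cdot 12 \left(-4\right) = 72 \left(-4\right) = -288$)
$\left(-14529 + X\right) \left(41200 - 17277\right) = \left(-14529 - 288\right) \left(41200 - 17277\right) = - 14817 \left(41200 - 17277\right) = \left(-14817\right) 23923 = -354467091$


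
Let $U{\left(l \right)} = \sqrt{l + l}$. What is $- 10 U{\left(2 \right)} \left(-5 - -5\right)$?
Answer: $0$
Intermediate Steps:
$U{\left(l \right)} = \sqrt{2} \sqrt{l}$ ($U{\left(l \right)} = \sqrt{2 l} = \sqrt{2} \sqrt{l}$)
$- 10 U{\left(2 \right)} \left(-5 - -5\right) = - 10 \sqrt{2} \sqrt{2} \left(-5 - -5\right) = \left(-10\right) 2 \left(-5 + 5\right) = \left(-20\right) 0 = 0$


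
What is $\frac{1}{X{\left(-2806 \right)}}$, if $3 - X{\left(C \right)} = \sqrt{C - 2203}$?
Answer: $\frac{3}{5018} + \frac{i \sqrt{5009}}{5018} \approx 0.00059785 + 0.014104 i$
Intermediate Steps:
$X{\left(C \right)} = 3 - \sqrt{-2203 + C}$ ($X{\left(C \right)} = 3 - \sqrt{C - 2203} = 3 - \sqrt{-2203 + C}$)
$\frac{1}{X{\left(-2806 \right)}} = \frac{1}{3 - \sqrt{-2203 - 2806}} = \frac{1}{3 - \sqrt{-5009}} = \frac{1}{3 - i \sqrt{5009}}$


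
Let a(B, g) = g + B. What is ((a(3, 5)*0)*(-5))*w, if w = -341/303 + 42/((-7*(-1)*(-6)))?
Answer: 0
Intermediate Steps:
a(B, g) = B + g
w = -644/303 (w = -341*1/303 + 42/((7*(-6))) = -341/303 + 42/(-42) = -341/303 + 42*(-1/42) = -341/303 - 1 = -644/303 ≈ -2.1254)
((a(3, 5)*0)*(-5))*w = (((3 + 5)*0)*(-5))*(-644/303) = ((8*0)*(-5))*(-644/303) = (0*(-5))*(-644/303) = 0*(-644/303) = 0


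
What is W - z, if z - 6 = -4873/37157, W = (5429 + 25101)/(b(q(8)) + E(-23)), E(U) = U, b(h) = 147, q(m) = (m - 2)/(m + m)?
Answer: 553681327/2303734 ≈ 240.34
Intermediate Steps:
q(m) = (-2 + m)/(2*m) (q(m) = (-2 + m)/((2*m)) = (-2 + m)*(1/(2*m)) = (-2 + m)/(2*m))
W = 15265/62 (W = (5429 + 25101)/(147 - 23) = 30530/124 = 30530*(1/124) = 15265/62 ≈ 246.21)
z = 218069/37157 (z = 6 - 4873/37157 = 218069/37157 ≈ 5.8689)
W - z = 15265/62 - 1*218069/37157 = 15265/62 - 218069/37157 = 553681327/2303734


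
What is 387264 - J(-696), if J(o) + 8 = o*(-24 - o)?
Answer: 854984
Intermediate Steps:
J(o) = -8 + o*(-24 - o)
387264 - J(-696) = 387264 - (-8 - 1*(-696)² - 24*(-696)) = 387264 - (-8 - 1*484416 + 16704) = 387264 - (-8 - 484416 + 16704) = 387264 - 1*(-467720) = 387264 + 467720 = 854984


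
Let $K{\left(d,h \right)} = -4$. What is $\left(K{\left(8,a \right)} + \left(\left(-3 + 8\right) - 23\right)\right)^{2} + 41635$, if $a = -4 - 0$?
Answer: $42119$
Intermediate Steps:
$a = -4$ ($a = -4 + 0 = -4$)
$\left(K{\left(8,a \right)} + \left(\left(-3 + 8\right) - 23\right)\right)^{2} + 41635 = \left(-4 + \left(\left(-3 + 8\right) - 23\right)\right)^{2} + 41635 = \left(-4 + \left(5 - 23\right)\right)^{2} + 41635 = \left(-4 - 18\right)^{2} + 41635 = \left(-22\right)^{2} + 41635 = 484 + 41635 = 42119$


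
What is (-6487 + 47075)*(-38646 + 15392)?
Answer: -943833352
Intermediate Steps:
(-6487 + 47075)*(-38646 + 15392) = 40588*(-23254) = -943833352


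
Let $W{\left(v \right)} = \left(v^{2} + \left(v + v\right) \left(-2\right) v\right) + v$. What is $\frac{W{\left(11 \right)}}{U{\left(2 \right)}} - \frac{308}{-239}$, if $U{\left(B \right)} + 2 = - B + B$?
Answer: $\frac{42372}{239} \approx 177.29$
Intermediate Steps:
$U{\left(B \right)} = -2$ ($U{\left(B \right)} = -2 + \left(- B + B\right) = -2 + 0 = -2$)
$W{\left(v \right)} = v - 3 v^{2}$ ($W{\left(v \right)} = \left(v^{2} + 2 v \left(-2\right) v\right) + v = \left(v^{2} + - 4 v v\right) + v = \left(v^{2} - 4 v^{2}\right) + v = - 3 v^{2} + v = v - 3 v^{2}$)
$\frac{W{\left(11 \right)}}{U{\left(2 \right)}} - \frac{308}{-239} = \frac{11 \left(1 - 33\right)}{-2} - \frac{308}{-239} = 11 \left(1 - 33\right) \left(- \frac{1}{2}\right) - - \frac{308}{239} = 11 \left(-32\right) \left(- \frac{1}{2}\right) + \frac{308}{239} = \left(-352\right) \left(- \frac{1}{2}\right) + \frac{308}{239} = 176 + \frac{308}{239} = \frac{42372}{239}$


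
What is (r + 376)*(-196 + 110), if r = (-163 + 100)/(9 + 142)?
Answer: -4877318/151 ≈ -32300.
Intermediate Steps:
r = -63/151 ≈ -0.41722
(r + 376)*(-196 + 110) = (-63/151 + 376)*(-196 + 110) = (56713/151)*(-86) = -4877318/151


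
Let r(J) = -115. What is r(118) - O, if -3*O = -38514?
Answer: -12953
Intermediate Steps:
O = 12838 (O = -1/3*(-38514) = 12838)
r(118) - O = -115 - 1*12838 = -115 - 12838 = -12953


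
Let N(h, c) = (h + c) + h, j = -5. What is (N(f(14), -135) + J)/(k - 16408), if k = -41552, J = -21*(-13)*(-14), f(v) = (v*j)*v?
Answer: 5917/57960 ≈ 0.10209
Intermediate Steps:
f(v) = -5*v² (f(v) = (v*(-5))*v = (-5*v)*v = -5*v²)
J = -3822 (J = 273*(-14) = -3822)
N(h, c) = c + 2*h (N(h, c) = (c + h) + h = c + 2*h)
(N(f(14), -135) + J)/(k - 16408) = ((-135 + 2*(-5*14²)) - 3822)/(-41552 - 16408) = ((-135 + 2*(-5*196)) - 3822)/(-57960) = ((-135 + 2*(-980)) - 3822)*(-1/57960) = ((-135 - 1960) - 3822)*(-1/57960) = (-2095 - 3822)*(-1/57960) = -5917*(-1/57960) = 5917/57960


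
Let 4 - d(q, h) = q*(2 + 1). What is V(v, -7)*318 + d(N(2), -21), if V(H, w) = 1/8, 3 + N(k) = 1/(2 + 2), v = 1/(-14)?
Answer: 52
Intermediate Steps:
v = -1/14 ≈ -0.071429
N(k) = -11/4 (N(k) = -3 + 1/(2 + 2) = -3 + 1/4 = -3 + ¼ = -11/4)
d(q, h) = 4 - 3*q (d(q, h) = 4 - q*(2 + 1) = 4 - q*3 = 4 - 3*q)
V(H, w) = ⅛
V(v, -7)*318 + d(N(2), -21) = (⅛)*318 + (4 - 3*(-11/4)) = 159/4 + (4 + 33/4) = 159/4 + 49/4 = 52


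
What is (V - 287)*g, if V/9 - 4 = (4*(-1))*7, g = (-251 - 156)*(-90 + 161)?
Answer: 14535191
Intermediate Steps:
g = -28897 (g = -407*71 = -28897)
V = -216 (V = 36 + 9*((4*(-1))*7) = 36 + 9*(-4*7) = 36 + 9*(-28) = 36 - 252 = -216)
(V - 287)*g = (-216 - 287)*(-28897) = -503*(-28897) = 14535191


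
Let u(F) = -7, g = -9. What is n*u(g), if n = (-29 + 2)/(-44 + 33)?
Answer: -189/11 ≈ -17.182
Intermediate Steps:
n = 27/11 (n = -27/(-11) = -27*(-1/11) = 27/11 ≈ 2.4545)
n*u(g) = (27/11)*(-7) = -189/11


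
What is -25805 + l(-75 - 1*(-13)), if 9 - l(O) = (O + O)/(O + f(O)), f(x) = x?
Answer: -25797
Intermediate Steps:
l(O) = 8 (l(O) = 9 - (O + O)/(O + O) = 9 - 2*O/(2*O) = 9 - 2*O*1/(2*O) = 9 - 1*1 = 9 - 1 = 8)
-25805 + l(-75 - 1*(-13)) = -25805 + 8 = -25797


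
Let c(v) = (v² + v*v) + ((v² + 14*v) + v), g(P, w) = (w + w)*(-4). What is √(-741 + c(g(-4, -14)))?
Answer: √38571 ≈ 196.40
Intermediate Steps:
g(P, w) = -8*w (g(P, w) = (2*w)*(-4) = -8*w)
c(v) = 3*v² + 15*v (c(v) = (v² + v²) + (v² + 15*v) = 2*v² + (v² + 15*v) = 3*v² + 15*v)
√(-741 + c(g(-4, -14))) = √(-741 + 3*(-8*(-14))*(5 - 8*(-14))) = √(-741 + 3*112*(5 + 112)) = √(-741 + 3*112*117) = √(-741 + 39312) = √38571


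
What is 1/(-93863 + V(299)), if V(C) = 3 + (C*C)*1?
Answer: -1/4459 ≈ -0.00022427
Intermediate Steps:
V(C) = 3 + C² (V(C) = 3 + C²*1 = 3 + C²)
1/(-93863 + V(299)) = 1/(-93863 + (3 + 299²)) = 1/(-93863 + (3 + 89401)) = 1/(-93863 + 89404) = 1/(-4459) = -1/4459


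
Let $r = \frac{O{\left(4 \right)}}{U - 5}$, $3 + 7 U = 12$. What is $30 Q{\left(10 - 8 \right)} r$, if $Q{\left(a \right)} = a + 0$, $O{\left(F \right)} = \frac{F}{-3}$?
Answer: $\frac{280}{13} \approx 21.538$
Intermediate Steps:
$U = \frac{9}{7}$ ($U = - \frac{3}{7} + \frac{1}{7} \cdot 12 = - \frac{3}{7} + \frac{12}{7} = \frac{9}{7} \approx 1.2857$)
$O{\left(F \right)} = - \frac{F}{3}$ ($O{\left(F \right)} = F \left(- \frac{1}{3}\right) = - \frac{F}{3}$)
$Q{\left(a \right)} = a$
$r = \frac{14}{39}$ ($r = \frac{\left(- \frac{1}{3}\right) 4}{\frac{9}{7} - 5} = - \frac{4}{3 \left(\frac{9}{7} - 5\right)} = - \frac{4}{3 \left(- \frac{26}{7}\right)} = \left(- \frac{4}{3}\right) \left(- \frac{7}{26}\right) = \frac{14}{39} \approx 0.35897$)
$30 Q{\left(10 - 8 \right)} r = 30 \left(10 - 8\right) \frac{14}{39} = 30 \cdot 2 \cdot \frac{14}{39} = 60 \cdot \frac{14}{39} = \frac{280}{13}$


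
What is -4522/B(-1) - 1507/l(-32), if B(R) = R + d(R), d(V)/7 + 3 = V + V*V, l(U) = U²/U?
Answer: 88929/352 ≈ 252.64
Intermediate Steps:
l(U) = U
d(V) = -21 + 7*V + 7*V² (d(V) = -21 + 7*(V + V*V) = -21 + 7*(V + V²) = -21 + (7*V + 7*V²) = -21 + 7*V + 7*V²)
B(R) = -21 + 7*R² + 8*R (B(R) = R + (-21 + 7*R + 7*R²) = -21 + 7*R² + 8*R)
-4522/B(-1) - 1507/l(-32) = -4522/(-21 + 7*(-1)² + 8*(-1)) - 1507/(-32) = -4522/(-21 + 7*1 - 8) - 1507*(-1/32) = -4522/(-21 + 7 - 8) + 1507/32 = -4522/(-22) + 1507/32 = -4522*(-1/22) + 1507/32 = 2261/11 + 1507/32 = 88929/352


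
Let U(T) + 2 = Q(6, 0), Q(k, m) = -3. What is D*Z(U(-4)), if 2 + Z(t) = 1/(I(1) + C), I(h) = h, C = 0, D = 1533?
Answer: -1533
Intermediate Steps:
U(T) = -5 (U(T) = -2 - 3 = -5)
Z(t) = -1 (Z(t) = -2 + 1/(1 + 0) = -2 + 1/1 = -2 + 1 = -1)
D*Z(U(-4)) = 1533*(-1) = -1533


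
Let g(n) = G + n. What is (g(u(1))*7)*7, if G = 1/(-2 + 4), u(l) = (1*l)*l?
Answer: 147/2 ≈ 73.500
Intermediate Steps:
u(l) = l² (u(l) = l*l = l²)
G = ½ (G = 1/2 = ½ ≈ 0.50000)
g(n) = ½ + n
(g(u(1))*7)*7 = ((½ + 1²)*7)*7 = ((½ + 1)*7)*7 = ((3/2)*7)*7 = (21/2)*7 = 147/2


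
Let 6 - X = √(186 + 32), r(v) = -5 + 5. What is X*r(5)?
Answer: 0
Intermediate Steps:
r(v) = 0
X = 6 - √218 (X = 6 - √(186 + 32) = 6 - √218 ≈ -8.7648)
X*r(5) = (6 - √218)*0 = 0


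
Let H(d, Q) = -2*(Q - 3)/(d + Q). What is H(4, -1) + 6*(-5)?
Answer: -82/3 ≈ -27.333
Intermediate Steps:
H(d, Q) = -2*(-3 + Q)/(Q + d)
H(4, -1) + 6*(-5) = 2*(3 - 1*(-1))/(-1 + 4) + 6*(-5) = 2*(3 + 1)/3 - 30 = 2*(⅓)*4 - 30 = 8/3 - 30 = -82/3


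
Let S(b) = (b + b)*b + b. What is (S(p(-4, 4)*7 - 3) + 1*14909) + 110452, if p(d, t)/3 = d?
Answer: 140412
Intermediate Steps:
p(d, t) = 3*d
S(b) = b + 2*b**2 (S(b) = (2*b)*b + b = 2*b**2 + b = b + 2*b**2)
(S(p(-4, 4)*7 - 3) + 1*14909) + 110452 = (((3*(-4))*7 - 3)*(1 + 2*((3*(-4))*7 - 3)) + 1*14909) + 110452 = ((-12*7 - 3)*(1 + 2*(-12*7 - 3)) + 14909) + 110452 = ((-84 - 3)*(1 + 2*(-84 - 3)) + 14909) + 110452 = (-87*(1 + 2*(-87)) + 14909) + 110452 = (-87*(1 - 174) + 14909) + 110452 = (-87*(-173) + 14909) + 110452 = (15051 + 14909) + 110452 = 29960 + 110452 = 140412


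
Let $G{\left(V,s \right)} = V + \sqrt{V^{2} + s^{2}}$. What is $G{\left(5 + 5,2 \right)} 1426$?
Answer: $14260 + 2852 \sqrt{26} \approx 28802.0$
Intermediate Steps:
$G{\left(5 + 5,2 \right)} 1426 = \left(\left(5 + 5\right) + \sqrt{\left(5 + 5\right)^{2} + 2^{2}}\right) 1426 = \left(10 + \sqrt{10^{2} + 4}\right) 1426 = \left(10 + \sqrt{100 + 4}\right) 1426 = \left(10 + \sqrt{104}\right) 1426 = \left(10 + 2 \sqrt{26}\right) 1426 = 14260 + 2852 \sqrt{26}$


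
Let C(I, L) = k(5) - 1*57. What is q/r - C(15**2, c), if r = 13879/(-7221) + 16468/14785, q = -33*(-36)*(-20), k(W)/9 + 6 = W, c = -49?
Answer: 2542371492342/86285587 ≈ 29465.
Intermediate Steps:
k(W) = -54 + 9*W
q = -23760 (q = 1188*(-20) = -23760)
C(I, L) = -66 (C(I, L) = (-54 + 9*5) - 1*57 = (-54 + 45) - 57 = -9 - 57 = -66)
r = -86285587/106762485 (r = 13879*(-1/7221) + 16468*(1/14785) = -13879/7221 + 16468/14785 = -86285587/106762485 ≈ -0.80820)
q/r - C(15**2, c) = -23760/(-86285587/106762485) - 1*(-66) = -23760*(-106762485/86285587) + 66 = 2536676643600/86285587 + 66 = 2542371492342/86285587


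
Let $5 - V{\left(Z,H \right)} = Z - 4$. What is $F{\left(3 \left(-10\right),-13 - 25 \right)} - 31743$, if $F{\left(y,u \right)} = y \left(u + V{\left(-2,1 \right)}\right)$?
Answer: $-30933$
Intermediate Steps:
$V{\left(Z,H \right)} = 9 - Z$ ($V{\left(Z,H \right)} = 5 - \left(Z - 4\right) = 5 - \left(-4 + Z\right) = 9 - Z$)
$F{\left(y,u \right)} = y \left(11 + u\right)$ ($F{\left(y,u \right)} = y \left(u + \left(9 - -2\right)\right) = y \left(u + \left(9 + 2\right)\right) = y \left(u + 11\right) = y \left(11 + u\right)$)
$F{\left(3 \left(-10\right),-13 - 25 \right)} - 31743 = 3 \left(-10\right) \left(11 - 38\right) - 31743 = - 30 \left(11 - 38\right) - 31743 = \left(-30\right) \left(-27\right) - 31743 = 810 - 31743 = -30933$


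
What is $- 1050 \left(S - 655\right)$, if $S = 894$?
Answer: $-250950$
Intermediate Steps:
$- 1050 \left(S - 655\right) = - 1050 \left(894 - 655\right) = \left(-1050\right) 239 = -250950$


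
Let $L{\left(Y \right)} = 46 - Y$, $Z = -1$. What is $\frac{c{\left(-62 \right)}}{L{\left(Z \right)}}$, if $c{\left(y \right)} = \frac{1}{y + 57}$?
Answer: $- \frac{1}{235} \approx -0.0042553$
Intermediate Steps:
$c{\left(y \right)} = \frac{1}{57 + y}$
$\frac{c{\left(-62 \right)}}{L{\left(Z \right)}} = \frac{1}{\left(57 - 62\right) \left(46 - -1\right)} = \frac{1}{\left(-5\right) \left(46 + 1\right)} = - \frac{1}{5 \cdot 47} = \left(- \frac{1}{5}\right) \frac{1}{47} = - \frac{1}{235}$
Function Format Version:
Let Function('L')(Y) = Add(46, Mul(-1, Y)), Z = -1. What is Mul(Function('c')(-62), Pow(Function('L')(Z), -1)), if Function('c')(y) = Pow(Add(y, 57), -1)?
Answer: Rational(-1, 235) ≈ -0.0042553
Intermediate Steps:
Function('c')(y) = Pow(Add(57, y), -1)
Mul(Function('c')(-62), Pow(Function('L')(Z), -1)) = Mul(Pow(Add(57, -62), -1), Pow(Add(46, Mul(-1, -1)), -1)) = Mul(Pow(-5, -1), Pow(Add(46, 1), -1)) = Mul(Rational(-1, 5), Pow(47, -1)) = Mul(Rational(-1, 5), Rational(1, 47)) = Rational(-1, 235)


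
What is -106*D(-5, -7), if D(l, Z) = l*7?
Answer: 3710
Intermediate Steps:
D(l, Z) = 7*l
-106*D(-5, -7) = -742*(-5) = -106*(-35) = 3710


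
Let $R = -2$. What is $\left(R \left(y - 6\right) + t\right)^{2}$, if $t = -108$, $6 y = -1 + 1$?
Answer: $9216$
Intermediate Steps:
$y = 0$ ($y = \frac{-1 + 1}{6} = \frac{1}{6} \cdot 0 = 0$)
$\left(R \left(y - 6\right) + t\right)^{2} = \left(- 2 \left(0 - 6\right) - 108\right)^{2} = \left(\left(-2\right) \left(-6\right) - 108\right)^{2} = \left(12 - 108\right)^{2} = \left(-96\right)^{2} = 9216$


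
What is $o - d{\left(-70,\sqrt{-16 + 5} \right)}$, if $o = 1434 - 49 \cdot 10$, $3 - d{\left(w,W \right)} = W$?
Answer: $941 + i \sqrt{11} \approx 941.0 + 3.3166 i$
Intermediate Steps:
$d{\left(w,W \right)} = 3 - W$
$o = 944$ ($o = 1434 - 490 = 944$)
$o - d{\left(-70,\sqrt{-16 + 5} \right)} = 944 - \left(3 - \sqrt{-16 + 5}\right) = 944 - \left(3 - \sqrt{-11}\right) = 944 - \left(3 - i \sqrt{11}\right) = 941 + i \sqrt{11}$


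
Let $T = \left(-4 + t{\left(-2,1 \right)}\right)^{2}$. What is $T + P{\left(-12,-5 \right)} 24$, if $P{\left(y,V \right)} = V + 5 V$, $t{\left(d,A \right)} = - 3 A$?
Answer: $-671$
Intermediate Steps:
$P{\left(y,V \right)} = 6 V$
$T = 49$ ($T = \left(-4 - 3\right)^{2} = \left(-7\right)^{2} = 49$)
$T + P{\left(-12,-5 \right)} 24 = 49 + 6 \left(-5\right) 24 = 49 - 720 = -671$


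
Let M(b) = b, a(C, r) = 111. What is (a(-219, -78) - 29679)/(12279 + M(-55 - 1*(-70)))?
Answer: -4928/2049 ≈ -2.4051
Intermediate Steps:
(a(-219, -78) - 29679)/(12279 + M(-55 - 1*(-70))) = (111 - 29679)/(12279 + (-55 - 1*(-70))) = -29568/(12279 + (-55 + 70)) = -29568/(12279 + 15) = -29568/12294 = -29568*1/12294 = -4928/2049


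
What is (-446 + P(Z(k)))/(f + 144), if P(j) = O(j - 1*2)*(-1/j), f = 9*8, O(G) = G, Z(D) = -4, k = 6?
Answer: -895/432 ≈ -2.0718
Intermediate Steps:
f = 72
P(j) = -(-2 + j)/j (P(j) = (j - 1*2)*(-1/j) = (j - 2)*(-1/j) = (-2 + j)*(-1/j) = -(-2 + j)/j)
(-446 + P(Z(k)))/(f + 144) = (-446 + (2 - 1*(-4))/(-4))/(72 + 144) = (-446 - (2 + 4)/4)/216 = (-446 - ¼*6)*(1/216) = (-446 - 3/2)*(1/216) = -895/2*1/216 = -895/432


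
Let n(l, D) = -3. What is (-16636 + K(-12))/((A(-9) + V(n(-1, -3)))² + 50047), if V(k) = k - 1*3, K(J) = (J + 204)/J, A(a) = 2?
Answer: -16652/50063 ≈ -0.33262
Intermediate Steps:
K(J) = (204 + J)/J
V(k) = -3 + k (V(k) = k - 3 = -3 + k)
(-16636 + K(-12))/((A(-9) + V(n(-1, -3)))² + 50047) = (-16636 + (204 - 12)/(-12))/((2 + (-3 - 3))² + 50047) = (-16636 - 1/12*192)/((2 - 6)² + 50047) = (-16636 - 16)/((-4)² + 50047) = -16652/(16 + 50047) = -16652/50063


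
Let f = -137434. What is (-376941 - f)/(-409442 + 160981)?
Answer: 239507/248461 ≈ 0.96396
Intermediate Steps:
(-376941 - f)/(-409442 + 160981) = (-376941 - 1*(-137434))/(-409442 + 160981) = (-376941 + 137434)/(-248461) = -239507*(-1/248461) = 239507/248461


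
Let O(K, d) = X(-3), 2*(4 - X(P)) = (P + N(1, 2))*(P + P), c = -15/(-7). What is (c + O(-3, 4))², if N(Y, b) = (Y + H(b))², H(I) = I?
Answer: 28561/49 ≈ 582.88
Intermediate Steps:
c = 15/7 (c = -15*(-⅐) = 15/7 ≈ 2.1429)
N(Y, b) = (Y + b)²
X(P) = 4 - P*(9 + P) (X(P) = 4 - (P + (1 + 2)²)*(P + P)/2 = 4 - (P + 3²)*2*P/2 = 4 - (P + 9)*2*P/2 = 4 - (9 + P)*2*P/2 = 4 - P*(9 + P))
O(K, d) = 22 (O(K, d) = 4 - 1*(-3)² - 9*(-3) = 4 - 1*9 + 27 = 4 - 9 + 27 = 22)
(c + O(-3, 4))² = (15/7 + 22)² = (169/7)² = 28561/49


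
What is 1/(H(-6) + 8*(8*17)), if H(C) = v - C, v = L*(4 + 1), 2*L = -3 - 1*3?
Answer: 1/1079 ≈ 0.00092678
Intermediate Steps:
L = -3 (L = (-3 - 1*3)/2 = (-3 - 3)/2 = (1/2)*(-6) = -3)
v = -15 (v = -3*(4 + 1) = -3*5 = -15)
H(C) = -15 - C
1/(H(-6) + 8*(8*17)) = 1/((-15 - 1*(-6)) + 8*(8*17)) = 1/((-15 + 6) + 8*136) = 1/(-9 + 1088) = 1/1079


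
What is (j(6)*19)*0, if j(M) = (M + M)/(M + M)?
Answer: 0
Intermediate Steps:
j(M) = 1 (j(M) = (2*M)/((2*M)) = (2*M)*(1/(2*M)) = 1)
(j(6)*19)*0 = (1*19)*0 = 19*0 = 0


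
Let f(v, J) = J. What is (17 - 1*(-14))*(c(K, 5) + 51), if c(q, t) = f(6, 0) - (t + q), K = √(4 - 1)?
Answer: 1426 - 31*√3 ≈ 1372.3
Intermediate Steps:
K = √3 ≈ 1.7320
c(q, t) = -q - t (c(q, t) = 0 - (t + q) = 0 - (q + t) = 0 + (-q - t) = -q - t)
(17 - 1*(-14))*(c(K, 5) + 51) = (17 - 1*(-14))*((-√3 - 1*5) + 51) = (17 + 14)*((-√3 - 5) + 51) = 31*((-5 - √3) + 51) = 31*(46 - √3) = 1426 - 31*√3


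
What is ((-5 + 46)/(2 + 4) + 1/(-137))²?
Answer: 31483321/675684 ≈ 46.595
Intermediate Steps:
((-5 + 46)/(2 + 4) + 1/(-137))² = (41/6 - 1/137)² = (5611/822)² = 31483321/675684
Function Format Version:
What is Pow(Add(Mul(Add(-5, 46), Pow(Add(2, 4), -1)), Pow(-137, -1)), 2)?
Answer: Rational(31483321, 675684) ≈ 46.595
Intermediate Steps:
Pow(Add(Mul(Add(-5, 46), Pow(Add(2, 4), -1)), Pow(-137, -1)), 2) = Pow(Add(Mul(41, Pow(6, -1)), Rational(-1, 137)), 2) = Pow(Add(Mul(41, Rational(1, 6)), Rational(-1, 137)), 2) = Pow(Add(Rational(41, 6), Rational(-1, 137)), 2) = Pow(Rational(5611, 822), 2) = Rational(31483321, 675684)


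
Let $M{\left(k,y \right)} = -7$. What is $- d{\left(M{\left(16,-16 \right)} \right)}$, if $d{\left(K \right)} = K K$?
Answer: $-49$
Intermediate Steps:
$d{\left(K \right)} = K^{2}$
$- d{\left(M{\left(16,-16 \right)} \right)} = - \left(-7\right)^{2} = \left(-1\right) 49 = -49$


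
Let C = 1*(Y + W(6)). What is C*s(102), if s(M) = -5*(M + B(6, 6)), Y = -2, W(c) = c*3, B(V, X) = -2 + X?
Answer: -8480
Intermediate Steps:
W(c) = 3*c
s(M) = -20 - 5*M (s(M) = -5*(M + (-2 + 6)) = -5*(M + 4) = -5*(4 + M) = -20 - 5*M)
C = 16 (C = 1*(-2 + 3*6) = 1*(-2 + 18) = 1*16 = 16)
C*s(102) = 16*(-20 - 5*102) = 16*(-20 - 510) = 16*(-530) = -8480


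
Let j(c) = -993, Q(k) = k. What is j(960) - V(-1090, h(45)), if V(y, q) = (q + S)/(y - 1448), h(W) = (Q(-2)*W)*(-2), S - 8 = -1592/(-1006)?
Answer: -633791171/638307 ≈ -992.93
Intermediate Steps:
S = 4820/503 (S = 8 - 1592/(-1006) = 8 - 1592*(-1/1006) = 8 + 796/503 = 4820/503 ≈ 9.5825)
h(W) = 4*W (h(W) = -2*W*(-2) = 4*W)
V(y, q) = (4820/503 + q)/(-1448 + y) (V(y, q) = (q + 4820/503)/(y - 1448) = (4820/503 + q)/(-1448 + y))
j(960) - V(-1090, h(45)) = -993 - (4820/503 + 4*45)/(-1448 - 1090) = -993 - (4820/503 + 180)/(-2538) = -993 - (-1)*95360/(2538*503) = -993 - 1*(-47680/638307) = -993 + 47680/638307 = -633791171/638307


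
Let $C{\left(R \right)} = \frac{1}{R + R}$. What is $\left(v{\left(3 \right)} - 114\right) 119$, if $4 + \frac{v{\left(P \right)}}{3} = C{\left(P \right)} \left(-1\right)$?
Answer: $- \frac{30107}{2} \approx -15054.0$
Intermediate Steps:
$C{\left(R \right)} = \frac{1}{2 R}$
$v{\left(P \right)} = -12 - \frac{3}{2 P}$ ($v{\left(P \right)} = -12 + 3 \frac{1}{2 P} \left(-1\right) = -12 + 3 \left(- \frac{1}{2 P}\right) = -12 - \frac{3}{2 P}$)
$\left(v{\left(3 \right)} - 114\right) 119 = \left(\left(-12 - \frac{3}{2 \cdot 3}\right) - 114\right) 119 = \left(\left(-12 - \frac{1}{2}\right) - 114\right) 119 = \left(- \frac{25}{2} - 114\right) 119 = \left(- \frac{253}{2}\right) 119 = - \frac{30107}{2}$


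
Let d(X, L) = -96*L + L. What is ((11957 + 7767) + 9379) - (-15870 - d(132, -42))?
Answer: 48963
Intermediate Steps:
d(X, L) = -95*L
((11957 + 7767) + 9379) - (-15870 - d(132, -42)) = ((11957 + 7767) + 9379) - (-15870 - (-95)*(-42)) = (19724 + 9379) - (-15870 - 1*3990) = 29103 - (-15870 - 3990) = 29103 - 1*(-19860) = 29103 + 19860 = 48963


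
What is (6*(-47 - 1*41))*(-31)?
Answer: 16368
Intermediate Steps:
(6*(-47 - 1*41))*(-31) = (6*(-47 - 41))*(-31) = (6*(-88))*(-31) = -528*(-31) = 16368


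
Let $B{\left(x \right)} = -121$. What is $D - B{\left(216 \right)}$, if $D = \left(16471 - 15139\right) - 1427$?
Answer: $26$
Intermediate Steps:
$D = -95$ ($D = 1332 - 1427 = -95$)
$D - B{\left(216 \right)} = -95 - -121 = -95 + 121 = 26$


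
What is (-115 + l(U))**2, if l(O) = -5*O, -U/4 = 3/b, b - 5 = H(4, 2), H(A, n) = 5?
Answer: 11881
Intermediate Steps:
b = 10 (b = 5 + 5 = 10)
U = -6/5 (U = -12/10 = -4*3/10 = -6/5 ≈ -1.2000)
(-115 + l(U))**2 = (-115 - 5*(-6/5))**2 = (-115 + 6)**2 = (-109)**2 = 11881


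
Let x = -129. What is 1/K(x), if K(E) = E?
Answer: -1/129 ≈ -0.0077519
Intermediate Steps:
1/K(x) = 1/(-129) = -1/129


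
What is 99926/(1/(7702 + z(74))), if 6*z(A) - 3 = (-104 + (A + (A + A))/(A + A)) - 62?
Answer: 4601642263/6 ≈ 7.6694e+8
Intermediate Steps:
z(A) = -323/12 (z(A) = 1/2 + ((-104 + (A + (A + A))/(A + A)) - 62)/6 = 1/2 + ((-104 + (A + 2*A)/((2*A))) - 62)/6 = 1/2 + ((-104 + (3*A)*(1/(2*A))) - 62)/6 = 1/2 + ((-104 + 3/2) - 62)/6 = 1/2 + (-205/2 - 62)/6 = 1/2 + (1/6)*(-329/2) = 1/2 - 329/12 = -323/12)
99926/(1/(7702 + z(74))) = 99926/(1/(7702 - 323/12)) = 99926/(1/(92101/12)) = 99926/(12/92101) = 99926*(92101/12) = 4601642263/6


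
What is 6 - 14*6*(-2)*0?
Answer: 6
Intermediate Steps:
6 - 14*6*(-2)*0 = 6 - (-168)*0 = 6 - 14*0 = 6 + 0 = 6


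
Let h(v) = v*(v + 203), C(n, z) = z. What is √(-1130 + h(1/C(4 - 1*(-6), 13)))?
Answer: I*√188330/13 ≈ 33.382*I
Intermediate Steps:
h(v) = v*(203 + v)
√(-1130 + h(1/C(4 - 1*(-6), 13))) = √(-1130 + (203 + 1/13)/13) = √(-1130 + (1/13)*(2640/13)) = √(-1130 + 2640/169) = √(-188330/169) = I*√188330/13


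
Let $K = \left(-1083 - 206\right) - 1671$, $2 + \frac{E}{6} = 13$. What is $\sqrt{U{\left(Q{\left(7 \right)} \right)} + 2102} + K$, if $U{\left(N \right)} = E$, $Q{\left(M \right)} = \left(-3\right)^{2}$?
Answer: $-2960 + 2 \sqrt{542} \approx -2913.4$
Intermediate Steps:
$Q{\left(M \right)} = 9$
$E = 66$ ($E = -12 + 6 \cdot 13 = -12 + 78 = 66$)
$K = -2960$ ($K = -1289 - 1671 = -2960$)
$U{\left(N \right)} = 66$
$\sqrt{U{\left(Q{\left(7 \right)} \right)} + 2102} + K = \sqrt{66 + 2102} - 2960 = \sqrt{2168} - 2960 = 2 \sqrt{542} - 2960 = -2960 + 2 \sqrt{542}$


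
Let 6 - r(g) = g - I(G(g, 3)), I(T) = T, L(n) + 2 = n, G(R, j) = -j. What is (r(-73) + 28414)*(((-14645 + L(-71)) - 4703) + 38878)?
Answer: 554329930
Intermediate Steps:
L(n) = -2 + n
r(g) = 3 - g (r(g) = 6 - (g - (-1)*3) = 6 - (g - 1*(-3)) = 6 - (g + 3) = 6 - (3 + g) = 6 + (-3 - g) = 3 - g)
(r(-73) + 28414)*(((-14645 + L(-71)) - 4703) + 38878) = ((3 - 1*(-73)) + 28414)*(((-14645 + (-2 - 71)) - 4703) + 38878) = ((3 + 73) + 28414)*(((-14645 - 73) - 4703) + 38878) = (76 + 28414)*((-14718 - 4703) + 38878) = 28490*(-19421 + 38878) = 28490*19457 = 554329930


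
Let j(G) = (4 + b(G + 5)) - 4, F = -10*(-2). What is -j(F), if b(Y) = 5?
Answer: -5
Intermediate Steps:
F = 20
j(G) = 5 (j(G) = (4 + 5) - 4 = 9 - 4 = 5)
-j(F) = -1*5 = -5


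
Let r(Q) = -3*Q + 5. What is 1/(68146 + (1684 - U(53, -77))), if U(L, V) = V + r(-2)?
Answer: 1/69896 ≈ 1.4307e-5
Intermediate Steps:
r(Q) = 5 - 3*Q
U(L, V) = 11 + V (U(L, V) = V + (5 - 3*(-2)) = V + (5 + 6) = V + 11 = 11 + V)
1/(68146 + (1684 - U(53, -77))) = 1/(68146 + (1684 - (11 - 77))) = 1/(68146 + (1684 - 1*(-66))) = 1/(68146 + (1684 + 66)) = 1/(68146 + 1750) = 1/69896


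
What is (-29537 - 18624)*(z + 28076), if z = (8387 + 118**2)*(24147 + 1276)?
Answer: -27318875933269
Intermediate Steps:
z = 567212553 (z = (8387 + 13924)*25423 = 22311*25423 = 567212553)
(-29537 - 18624)*(z + 28076) = (-29537 - 18624)*(567212553 + 28076) = -48161*567240629 = -27318875933269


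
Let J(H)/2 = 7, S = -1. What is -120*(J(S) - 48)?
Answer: 4080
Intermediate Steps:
J(H) = 14 (J(H) = 2*7 = 14)
-120*(J(S) - 48) = -120*(14 - 48) = -120*(-34) = 4080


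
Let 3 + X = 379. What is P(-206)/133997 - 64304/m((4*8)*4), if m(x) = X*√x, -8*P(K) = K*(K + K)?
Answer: -10609/133997 - 4019*√2/376 ≈ -15.195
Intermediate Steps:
X = 376 (X = -3 + 379 = 376)
P(K) = -K²/4 (P(K) = -K*(K + K)/8 = -K*2*K/8 = -K²/4)
m(x) = 376*√x
P(-206)/133997 - 64304/m((4*8)*4) = -¼*(-206)²/133997 - 64304*√2/6016 = -¼*42436*(1/133997) - 64304*√2/6016 = -10609*1/133997 - 64304*√2/6016 = -10609/133997 - 64304*√2/6016 = -10609/133997 - 4019*√2/376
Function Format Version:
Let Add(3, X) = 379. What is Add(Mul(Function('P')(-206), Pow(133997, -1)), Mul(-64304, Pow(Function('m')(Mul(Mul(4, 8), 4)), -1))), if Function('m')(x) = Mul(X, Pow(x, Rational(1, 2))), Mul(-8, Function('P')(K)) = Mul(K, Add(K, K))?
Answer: Add(Rational(-10609, 133997), Mul(Rational(-4019, 376), Pow(2, Rational(1, 2)))) ≈ -15.195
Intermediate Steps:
X = 376 (X = Add(-3, 379) = 376)
Function('P')(K) = Mul(Rational(-1, 4), Pow(K, 2)) (Function('P')(K) = Mul(Rational(-1, 8), Mul(K, Add(K, K))) = Mul(Rational(-1, 8), Mul(K, Mul(2, K))) = Mul(Rational(-1, 8), Mul(2, Pow(K, 2))) = Mul(Rational(-1, 4), Pow(K, 2)))
Function('m')(x) = Mul(376, Pow(x, Rational(1, 2)))
Add(Mul(Function('P')(-206), Pow(133997, -1)), Mul(-64304, Pow(Function('m')(Mul(Mul(4, 8), 4)), -1))) = Add(Mul(Mul(Rational(-1, 4), Pow(-206, 2)), Pow(133997, -1)), Mul(-64304, Pow(Mul(376, Pow(Mul(Mul(4, 8), 4), Rational(1, 2))), -1))) = Add(Mul(Mul(Rational(-1, 4), 42436), Rational(1, 133997)), Mul(-64304, Pow(Mul(376, Pow(Mul(32, 4), Rational(1, 2))), -1))) = Add(Mul(-10609, Rational(1, 133997)), Mul(-64304, Pow(Mul(376, Pow(128, Rational(1, 2))), -1))) = Add(Rational(-10609, 133997), Mul(-64304, Pow(Mul(376, Mul(8, Pow(2, Rational(1, 2)))), -1))) = Add(Rational(-10609, 133997), Mul(-64304, Pow(Mul(3008, Pow(2, Rational(1, 2))), -1))) = Add(Rational(-10609, 133997), Mul(-64304, Mul(Rational(1, 6016), Pow(2, Rational(1, 2))))) = Add(Rational(-10609, 133997), Mul(Rational(-4019, 376), Pow(2, Rational(1, 2))))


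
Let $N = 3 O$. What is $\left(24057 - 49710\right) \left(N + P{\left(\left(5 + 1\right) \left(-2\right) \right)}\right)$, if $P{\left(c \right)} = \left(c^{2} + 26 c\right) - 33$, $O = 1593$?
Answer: $-117439434$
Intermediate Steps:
$P{\left(c \right)} = -33 + c^{2} + 26 c$
$N = 4779$ ($N = 3 \cdot 1593 = 4779$)
$\left(24057 - 49710\right) \left(N + P{\left(\left(5 + 1\right) \left(-2\right) \right)}\right) = \left(24057 - 49710\right) \left(4779 + \left(-33 + \left(\left(5 + 1\right) \left(-2\right)\right)^{2} + 26 \left(5 + 1\right) \left(-2\right)\right)\right) = - 25653 \left(4779 + \left(-33 + \left(6 \left(-2\right)\right)^{2} + 26 \cdot 6 \left(-2\right)\right)\right) = - 25653 \left(4779 + \left(-33 + \left(-12\right)^{2} + 26 \left(-12\right)\right)\right) = - 25653 \left(4779 - 201\right) = \left(-25653\right) 4578 = -117439434$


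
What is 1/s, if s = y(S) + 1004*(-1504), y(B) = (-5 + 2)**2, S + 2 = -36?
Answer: -1/1510007 ≈ -6.6225e-7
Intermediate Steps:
S = -38 (S = -2 - 36 = -38)
y(B) = 9 (y(B) = (-3)**2 = 9)
s = -1510007 (s = 9 + 1004*(-1504) = 9 - 1510016 = -1510007)
1/s = 1/(-1510007) = -1/1510007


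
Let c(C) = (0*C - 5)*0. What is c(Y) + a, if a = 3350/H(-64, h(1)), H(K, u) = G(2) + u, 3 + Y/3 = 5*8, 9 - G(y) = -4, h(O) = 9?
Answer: 1675/11 ≈ 152.27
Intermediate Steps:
G(y) = 13 (G(y) = 9 - 1*(-4) = 9 + 4 = 13)
Y = 111 (Y = -9 + 3*(5*8) = -9 + 3*40 = -9 + 120 = 111)
c(C) = 0 (c(C) = (0 - 5)*0 = -5*0 = 0)
H(K, u) = 13 + u
a = 1675/11 (a = 3350/(13 + 9) = 3350/22 = 3350*(1/22) = 1675/11 ≈ 152.27)
c(Y) + a = 0 + 1675/11 = 1675/11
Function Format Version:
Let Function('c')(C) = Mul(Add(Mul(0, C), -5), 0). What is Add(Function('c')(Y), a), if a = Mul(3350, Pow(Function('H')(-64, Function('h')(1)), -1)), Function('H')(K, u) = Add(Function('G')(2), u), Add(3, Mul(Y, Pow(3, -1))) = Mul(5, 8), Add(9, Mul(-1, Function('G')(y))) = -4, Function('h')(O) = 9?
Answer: Rational(1675, 11) ≈ 152.27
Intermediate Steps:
Function('G')(y) = 13 (Function('G')(y) = Add(9, Mul(-1, -4)) = Add(9, 4) = 13)
Y = 111 (Y = Add(-9, Mul(3, Mul(5, 8))) = Add(-9, Mul(3, 40)) = Add(-9, 120) = 111)
Function('c')(C) = 0 (Function('c')(C) = Mul(Add(0, -5), 0) = Mul(-5, 0) = 0)
Function('H')(K, u) = Add(13, u)
a = Rational(1675, 11) (a = Mul(3350, Pow(Add(13, 9), -1)) = Mul(3350, Pow(22, -1)) = Mul(3350, Rational(1, 22)) = Rational(1675, 11) ≈ 152.27)
Add(Function('c')(Y), a) = Add(0, Rational(1675, 11)) = Rational(1675, 11)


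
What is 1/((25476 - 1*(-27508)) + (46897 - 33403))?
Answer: 1/66478 ≈ 1.5043e-5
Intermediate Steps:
1/((25476 - 1*(-27508)) + (46897 - 33403)) = 1/((25476 + 27508) + 13494) = 1/(52984 + 13494) = 1/66478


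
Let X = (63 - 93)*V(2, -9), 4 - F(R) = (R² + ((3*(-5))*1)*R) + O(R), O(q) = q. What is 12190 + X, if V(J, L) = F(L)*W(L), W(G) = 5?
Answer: 42640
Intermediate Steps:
F(R) = 4 - R² + 14*R (F(R) = 4 - ((R² + ((3*(-5))*1)*R) + R) = 4 - ((R² + (-15*1)*R) + R) = 4 - ((R² - 15*R) + R) = 4 - (R² - 14*R) = 4 + (-R² + 14*R) = 4 - R² + 14*R)
V(J, L) = 20 - 5*L² + 70*L (V(J, L) = (4 - L² + 14*L)*5 = 20 - 5*L² + 70*L)
X = 30450 (X = (63 - 93)*(20 - 5*(-9)² + 70*(-9)) = -30*(20 - 5*81 - 630) = -30*(20 - 405 - 630) = -30*(-1015) = 30450)
12190 + X = 12190 + 30450 = 42640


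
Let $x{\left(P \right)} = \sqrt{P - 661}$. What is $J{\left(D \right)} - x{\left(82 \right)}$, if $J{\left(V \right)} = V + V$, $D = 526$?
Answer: $1052 - i \sqrt{579} \approx 1052.0 - 24.062 i$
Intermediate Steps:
$x{\left(P \right)} = \sqrt{-661 + P}$ ($x{\left(P \right)} = \sqrt{P - 661} = \sqrt{-661 + P}$)
$J{\left(V \right)} = 2 V$
$J{\left(D \right)} - x{\left(82 \right)} = 2 \cdot 526 - \sqrt{-661 + 82} = 1052 - \sqrt{-579} = 1052 - i \sqrt{579}$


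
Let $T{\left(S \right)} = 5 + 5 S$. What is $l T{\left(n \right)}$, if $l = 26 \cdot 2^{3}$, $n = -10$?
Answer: $-9360$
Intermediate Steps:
$l = 208$ ($l = 26 \cdot 8 = 208$)
$l T{\left(n \right)} = 208 \left(5 + 5 \left(-10\right)\right) = 208 \left(5 - 50\right) = 208 \left(-45\right) = -9360$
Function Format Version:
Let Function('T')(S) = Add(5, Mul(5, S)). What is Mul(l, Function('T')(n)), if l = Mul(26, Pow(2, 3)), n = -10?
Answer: -9360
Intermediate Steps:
l = 208 (l = Mul(26, 8) = 208)
Mul(l, Function('T')(n)) = Mul(208, Add(5, Mul(5, -10))) = Mul(208, Add(5, -50)) = Mul(208, -45) = -9360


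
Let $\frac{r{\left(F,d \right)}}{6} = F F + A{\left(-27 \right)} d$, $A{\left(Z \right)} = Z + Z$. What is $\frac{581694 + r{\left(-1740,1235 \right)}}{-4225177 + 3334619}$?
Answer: $- \frac{9173577}{445279} \approx -20.602$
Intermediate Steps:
$A{\left(Z \right)} = 2 Z$
$r{\left(F,d \right)} = - 324 d + 6 F^{2}$ ($r{\left(F,d \right)} = 6 \left(F F + 2 \left(-27\right) d\right) = 6 \left(F^{2} - 54 d\right) = - 324 d + 6 F^{2}$)
$\frac{581694 + r{\left(-1740,1235 \right)}}{-4225177 + 3334619} = \frac{581694 + \left(\left(-324\right) 1235 + 6 \left(-1740\right)^{2}\right)}{-4225177 + 3334619} = \frac{581694 + \left(-400140 + 6 \cdot 3027600\right)}{-890558} = \left(581694 + \left(-400140 + 18165600\right)\right) \left(- \frac{1}{890558}\right) = \left(581694 + 17765460\right) \left(- \frac{1}{890558}\right) = 18347154 \left(- \frac{1}{890558}\right) = - \frac{9173577}{445279}$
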